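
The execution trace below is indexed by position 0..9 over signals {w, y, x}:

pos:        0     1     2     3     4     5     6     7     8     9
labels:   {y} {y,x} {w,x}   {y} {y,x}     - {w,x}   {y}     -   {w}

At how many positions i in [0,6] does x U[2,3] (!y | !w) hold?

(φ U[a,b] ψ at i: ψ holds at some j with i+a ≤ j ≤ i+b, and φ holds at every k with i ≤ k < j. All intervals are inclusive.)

Evaluate at each i in [0,6]:
  i=0: ✗ (lhs fails at k=0 before rhs at j=2)
  i=1: ✓ (rhs at j=3; lhs holds on [1,2])
  i=2: ✗ (lhs fails at k=3 before rhs at j=4)
  i=3: ✗ (lhs fails at k=3 before rhs at j=5)
  i=4: ✗ (lhs fails at k=5 before rhs at j=6)
  i=5: ✗ (lhs fails at k=5 before rhs at j=7)
  i=6: ✗ (lhs fails at k=7 before rhs at j=8)
Positions where it holds: {1} → 1.

1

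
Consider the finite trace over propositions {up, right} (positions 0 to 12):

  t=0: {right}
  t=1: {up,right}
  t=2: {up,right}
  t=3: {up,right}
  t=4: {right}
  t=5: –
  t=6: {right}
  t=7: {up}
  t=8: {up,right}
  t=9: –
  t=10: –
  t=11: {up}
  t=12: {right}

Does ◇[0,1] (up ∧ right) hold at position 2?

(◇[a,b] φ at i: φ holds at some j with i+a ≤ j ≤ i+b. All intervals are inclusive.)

True

Check (up ∧ right) at each j in [2,3]:
  j=2: true
  j=3: true
Found at j=2 → formula holds.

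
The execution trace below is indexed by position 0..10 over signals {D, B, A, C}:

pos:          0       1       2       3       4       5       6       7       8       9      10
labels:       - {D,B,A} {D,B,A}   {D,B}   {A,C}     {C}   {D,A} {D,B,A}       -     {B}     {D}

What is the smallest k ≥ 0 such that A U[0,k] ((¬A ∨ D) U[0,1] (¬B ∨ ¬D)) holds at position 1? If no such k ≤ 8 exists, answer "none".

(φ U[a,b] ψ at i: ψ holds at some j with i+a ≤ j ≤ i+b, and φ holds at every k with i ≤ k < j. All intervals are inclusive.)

2

Need earliest j ≥ 1 with ((¬A ∨ D) U[0,1] (¬B ∨ ¬D)), and A at every k in [1,j-1].
  j=1: rhs fails.
  j=2: rhs fails.
  j=3: rhs holds; lhs holds on [1,2]. k = 2.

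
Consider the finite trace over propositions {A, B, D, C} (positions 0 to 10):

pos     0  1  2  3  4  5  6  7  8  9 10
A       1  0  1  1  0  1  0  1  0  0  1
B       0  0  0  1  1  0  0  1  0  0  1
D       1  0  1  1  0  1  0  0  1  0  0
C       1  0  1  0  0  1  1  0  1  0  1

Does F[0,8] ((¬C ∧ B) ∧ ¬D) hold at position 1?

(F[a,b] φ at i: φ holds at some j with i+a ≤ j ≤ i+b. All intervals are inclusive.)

True

Check ((¬C ∧ B) ∧ ¬D) at each j in [1,9]:
  j=1: false
  j=2: false
  j=3: false
  j=4: true
  j=5: false
  j=6: false
  j=7: true
  j=8: false
  j=9: false
Found at j=4 → formula holds.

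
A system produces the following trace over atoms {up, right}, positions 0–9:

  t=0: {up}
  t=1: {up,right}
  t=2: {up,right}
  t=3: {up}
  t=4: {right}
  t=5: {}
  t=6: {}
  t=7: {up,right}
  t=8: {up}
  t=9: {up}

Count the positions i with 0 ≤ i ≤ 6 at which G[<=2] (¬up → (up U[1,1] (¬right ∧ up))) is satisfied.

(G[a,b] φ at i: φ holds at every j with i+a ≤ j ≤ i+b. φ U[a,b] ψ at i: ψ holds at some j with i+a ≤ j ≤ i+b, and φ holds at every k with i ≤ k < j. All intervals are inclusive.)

Evaluate at each i in [0,6]:
  i=0: ✓ (all of [0,2])
  i=1: ✓ (all of [1,3])
  i=2: ✗ (fails at j=4)
  i=3: ✗ (fails at j=4)
  i=4: ✗ (fails at j=4)
  i=5: ✗ (fails at j=5)
  i=6: ✗ (fails at j=6)
Positions where it holds: {0, 1} → 2.

2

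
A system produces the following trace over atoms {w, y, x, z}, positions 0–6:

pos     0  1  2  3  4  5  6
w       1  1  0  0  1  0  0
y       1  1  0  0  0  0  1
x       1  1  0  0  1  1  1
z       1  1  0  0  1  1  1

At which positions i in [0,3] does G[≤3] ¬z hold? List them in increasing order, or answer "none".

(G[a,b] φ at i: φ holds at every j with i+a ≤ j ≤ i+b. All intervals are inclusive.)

none

Evaluate at each i in [0,3]:
  i=0: ✗ (fails at j=0)
  i=1: ✗ (fails at j=1)
  i=2: ✗ (fails at j=4)
  i=3: ✗ (fails at j=4)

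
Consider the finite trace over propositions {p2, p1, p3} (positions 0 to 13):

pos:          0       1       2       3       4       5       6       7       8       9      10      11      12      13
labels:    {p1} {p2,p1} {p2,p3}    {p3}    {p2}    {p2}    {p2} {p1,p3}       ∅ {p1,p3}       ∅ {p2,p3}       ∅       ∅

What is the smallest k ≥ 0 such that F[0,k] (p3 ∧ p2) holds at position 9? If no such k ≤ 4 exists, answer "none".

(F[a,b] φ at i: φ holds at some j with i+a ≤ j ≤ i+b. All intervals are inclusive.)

2

Scan j = 9,10,… for (p3 ∧ p2):
  j=9: fails
  j=10: fails
  j=11: holds
First hit at j=11, so smallest k = 11-9 = 2.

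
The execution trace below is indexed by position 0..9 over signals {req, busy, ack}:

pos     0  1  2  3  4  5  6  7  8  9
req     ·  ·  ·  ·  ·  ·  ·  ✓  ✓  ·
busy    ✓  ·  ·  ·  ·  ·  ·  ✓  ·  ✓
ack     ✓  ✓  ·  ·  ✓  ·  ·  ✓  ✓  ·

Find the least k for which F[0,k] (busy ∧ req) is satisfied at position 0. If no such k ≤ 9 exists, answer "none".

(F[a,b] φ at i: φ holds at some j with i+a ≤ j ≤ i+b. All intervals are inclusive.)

Scan j = 0,1,… for (busy ∧ req):
  j=0: fails
  j=1: fails
  j=2: fails
  j=3: fails
  j=4: fails
  j=5: fails
  j=6: fails
  j=7: holds
First hit at j=7, so smallest k = 7-0 = 7.

7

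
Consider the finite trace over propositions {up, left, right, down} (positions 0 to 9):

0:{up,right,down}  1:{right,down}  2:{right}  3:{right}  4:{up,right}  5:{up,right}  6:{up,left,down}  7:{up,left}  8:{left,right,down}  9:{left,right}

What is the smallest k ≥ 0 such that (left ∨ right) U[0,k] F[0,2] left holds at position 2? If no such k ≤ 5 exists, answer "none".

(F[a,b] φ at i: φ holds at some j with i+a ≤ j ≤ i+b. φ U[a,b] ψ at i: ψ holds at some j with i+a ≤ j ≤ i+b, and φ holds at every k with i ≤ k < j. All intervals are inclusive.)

Need earliest j ≥ 2 with F[0,2] left, and (left ∨ right) at every k in [2,j-1].
  j=2: rhs fails.
  j=3: rhs fails.
  j=4: rhs holds; lhs holds on [2,3]. k = 2.

2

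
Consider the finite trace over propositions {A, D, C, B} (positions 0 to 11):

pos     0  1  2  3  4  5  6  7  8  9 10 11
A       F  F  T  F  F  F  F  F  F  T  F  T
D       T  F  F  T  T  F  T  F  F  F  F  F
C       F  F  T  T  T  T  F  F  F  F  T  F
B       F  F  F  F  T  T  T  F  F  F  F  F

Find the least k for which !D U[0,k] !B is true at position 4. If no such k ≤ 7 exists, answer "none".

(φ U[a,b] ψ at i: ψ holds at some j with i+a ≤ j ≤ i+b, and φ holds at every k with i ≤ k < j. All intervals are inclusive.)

none

Need earliest j ≥ 4 with !B, and !D at every k in [4,j-1].
  j=4: rhs fails.
  j=5: rhs fails.
  j=6: rhs fails.
  j=7: rhs holds but lhs fails at k=4.
  j=8: rhs holds but lhs fails at k=4.
  j=9: rhs holds but lhs fails at k=4.
  j=10: rhs holds but lhs fails at k=4.
  j=11: rhs holds but lhs fails at k=4.
No witness within the range → none.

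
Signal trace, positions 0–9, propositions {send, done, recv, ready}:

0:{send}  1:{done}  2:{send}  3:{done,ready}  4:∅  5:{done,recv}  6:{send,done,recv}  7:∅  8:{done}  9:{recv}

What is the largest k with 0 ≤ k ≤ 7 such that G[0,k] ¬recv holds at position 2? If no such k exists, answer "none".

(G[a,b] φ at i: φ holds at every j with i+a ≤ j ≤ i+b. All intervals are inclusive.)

2

¬recv must hold from j=2 onward; find where it first fails.
  j=2: holds
  j=3: holds
  j=4: holds
  j=5: fails
Holds on [2,4], so largest k = 2.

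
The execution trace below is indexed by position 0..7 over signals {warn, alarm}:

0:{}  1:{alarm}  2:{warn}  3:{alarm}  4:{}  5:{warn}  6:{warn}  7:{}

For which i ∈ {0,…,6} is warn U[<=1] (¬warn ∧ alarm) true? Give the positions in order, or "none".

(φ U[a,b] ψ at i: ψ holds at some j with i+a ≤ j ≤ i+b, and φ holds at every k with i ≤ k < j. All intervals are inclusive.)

1, 2, 3

Evaluate at each i in [0,6]:
  i=0: ✗ (lhs fails at k=0 before rhs at j=1)
  i=1: ✓ (rhs at j=1)
  i=2: ✓ (rhs at j=3; lhs holds on [2,2])
  i=3: ✓ (rhs at j=3)
  i=4: ✗ (no rhs in [4,5])
  i=5: ✗ (no rhs in [5,6])
  i=6: ✗ (no rhs in [6,7])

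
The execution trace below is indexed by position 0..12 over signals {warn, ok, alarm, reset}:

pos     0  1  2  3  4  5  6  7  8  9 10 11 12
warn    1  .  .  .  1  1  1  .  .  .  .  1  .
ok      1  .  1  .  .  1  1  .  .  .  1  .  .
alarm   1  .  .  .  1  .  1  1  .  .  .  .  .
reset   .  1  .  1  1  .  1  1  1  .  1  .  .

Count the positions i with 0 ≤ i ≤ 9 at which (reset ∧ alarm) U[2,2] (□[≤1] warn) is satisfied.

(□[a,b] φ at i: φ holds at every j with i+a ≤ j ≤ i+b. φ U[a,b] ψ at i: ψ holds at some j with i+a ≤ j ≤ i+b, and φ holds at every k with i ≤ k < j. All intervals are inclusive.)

Evaluate at each i in [0,9]:
  i=0: ✗ (no rhs in [2,2])
  i=1: ✗ (no rhs in [3,3])
  i=2: ✗ (lhs fails at k=2 before rhs at j=4)
  i=3: ✗ (lhs fails at k=3 before rhs at j=5)
  i=4: ✗ (no rhs in [6,6])
  i=5: ✗ (no rhs in [7,7])
  i=6: ✗ (no rhs in [8,8])
  i=7: ✗ (no rhs in [9,9])
  i=8: ✗ (no rhs in [10,10])
  i=9: ✗ (no rhs in [11,11])
Positions where it holds: {} → 0.

0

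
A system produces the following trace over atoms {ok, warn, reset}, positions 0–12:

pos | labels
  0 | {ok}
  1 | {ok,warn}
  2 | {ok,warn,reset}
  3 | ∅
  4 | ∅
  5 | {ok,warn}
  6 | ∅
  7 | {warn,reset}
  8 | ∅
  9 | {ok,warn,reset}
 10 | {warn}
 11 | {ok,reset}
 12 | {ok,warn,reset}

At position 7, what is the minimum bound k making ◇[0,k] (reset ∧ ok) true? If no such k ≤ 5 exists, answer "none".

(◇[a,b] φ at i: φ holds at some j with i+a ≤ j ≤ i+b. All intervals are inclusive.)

Scan j = 7,8,… for (reset ∧ ok):
  j=7: fails
  j=8: fails
  j=9: holds
First hit at j=9, so smallest k = 9-7 = 2.

2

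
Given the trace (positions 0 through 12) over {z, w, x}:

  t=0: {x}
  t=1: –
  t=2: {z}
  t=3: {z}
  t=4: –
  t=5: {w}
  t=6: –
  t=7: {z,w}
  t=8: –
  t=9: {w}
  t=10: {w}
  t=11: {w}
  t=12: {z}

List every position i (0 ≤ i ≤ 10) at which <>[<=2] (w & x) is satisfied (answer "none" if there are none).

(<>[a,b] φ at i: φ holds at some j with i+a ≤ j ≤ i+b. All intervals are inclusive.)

none

Evaluate at each i in [0,10]:
  i=0: ✗ (none in [0,2])
  i=1: ✗ (none in [1,3])
  i=2: ✗ (none in [2,4])
  i=3: ✗ (none in [3,5])
  i=4: ✗ (none in [4,6])
  i=5: ✗ (none in [5,7])
  i=6: ✗ (none in [6,8])
  i=7: ✗ (none in [7,9])
  i=8: ✗ (none in [8,10])
  i=9: ✗ (none in [9,11])
  i=10: ✗ (none in [10,12])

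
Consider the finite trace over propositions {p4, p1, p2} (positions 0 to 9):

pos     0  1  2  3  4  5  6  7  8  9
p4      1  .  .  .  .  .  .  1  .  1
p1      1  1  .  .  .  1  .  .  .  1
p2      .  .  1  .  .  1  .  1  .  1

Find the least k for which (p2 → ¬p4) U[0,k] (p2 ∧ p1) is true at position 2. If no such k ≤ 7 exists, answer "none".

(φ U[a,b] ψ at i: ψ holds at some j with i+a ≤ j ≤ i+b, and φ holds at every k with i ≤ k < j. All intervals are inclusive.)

3

Need earliest j ≥ 2 with (p2 ∧ p1), and (p2 → ¬p4) at every k in [2,j-1].
  j=2: rhs fails.
  j=3: rhs fails.
  j=4: rhs fails.
  j=5: rhs holds; lhs holds on [2,4]. k = 3.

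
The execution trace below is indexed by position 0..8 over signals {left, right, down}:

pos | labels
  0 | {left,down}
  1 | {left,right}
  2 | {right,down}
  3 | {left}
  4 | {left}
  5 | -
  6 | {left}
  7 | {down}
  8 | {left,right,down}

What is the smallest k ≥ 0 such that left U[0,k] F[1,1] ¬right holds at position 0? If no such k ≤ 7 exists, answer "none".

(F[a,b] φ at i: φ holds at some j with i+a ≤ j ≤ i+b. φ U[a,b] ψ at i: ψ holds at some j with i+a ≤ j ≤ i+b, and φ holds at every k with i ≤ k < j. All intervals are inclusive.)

Need earliest j ≥ 0 with F[1,1] ¬right, and left at every k in [0,j-1].
  j=0: rhs fails.
  j=1: rhs fails.
  j=2: rhs holds; lhs holds on [0,1]. k = 2.

2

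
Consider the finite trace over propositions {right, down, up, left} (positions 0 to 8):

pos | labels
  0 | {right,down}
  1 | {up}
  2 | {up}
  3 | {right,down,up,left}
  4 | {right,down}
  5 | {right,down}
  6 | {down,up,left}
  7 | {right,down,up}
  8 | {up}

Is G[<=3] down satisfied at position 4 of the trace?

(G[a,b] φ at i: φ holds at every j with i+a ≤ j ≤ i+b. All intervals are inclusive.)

Check down at every j in [4,7]:
  j=4: true
  j=5: true
  j=6: true
  j=7: true
All positions satisfy it → formula holds.

True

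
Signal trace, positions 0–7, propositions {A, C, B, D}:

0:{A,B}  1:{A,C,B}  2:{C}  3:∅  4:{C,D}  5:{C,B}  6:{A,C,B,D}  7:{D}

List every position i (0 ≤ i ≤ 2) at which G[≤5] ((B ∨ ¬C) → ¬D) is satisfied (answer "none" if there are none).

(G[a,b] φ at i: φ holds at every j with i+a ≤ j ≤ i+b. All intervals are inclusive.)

0

Evaluate at each i in [0,2]:
  i=0: ✓ (all of [0,5])
  i=1: ✗ (fails at j=6)
  i=2: ✗ (fails at j=6)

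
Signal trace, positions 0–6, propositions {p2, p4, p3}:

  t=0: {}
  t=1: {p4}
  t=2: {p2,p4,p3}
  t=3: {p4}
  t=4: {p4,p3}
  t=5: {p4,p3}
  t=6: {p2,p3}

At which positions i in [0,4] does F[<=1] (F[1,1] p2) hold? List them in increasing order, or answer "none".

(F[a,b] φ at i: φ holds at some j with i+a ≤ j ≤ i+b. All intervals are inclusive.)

Evaluate at each i in [0,4]:
  i=0: ✓ (witness j=1)
  i=1: ✓ (witness j=1)
  i=2: ✗ (none in [2,3])
  i=3: ✗ (none in [3,4])
  i=4: ✓ (witness j=5)

0, 1, 4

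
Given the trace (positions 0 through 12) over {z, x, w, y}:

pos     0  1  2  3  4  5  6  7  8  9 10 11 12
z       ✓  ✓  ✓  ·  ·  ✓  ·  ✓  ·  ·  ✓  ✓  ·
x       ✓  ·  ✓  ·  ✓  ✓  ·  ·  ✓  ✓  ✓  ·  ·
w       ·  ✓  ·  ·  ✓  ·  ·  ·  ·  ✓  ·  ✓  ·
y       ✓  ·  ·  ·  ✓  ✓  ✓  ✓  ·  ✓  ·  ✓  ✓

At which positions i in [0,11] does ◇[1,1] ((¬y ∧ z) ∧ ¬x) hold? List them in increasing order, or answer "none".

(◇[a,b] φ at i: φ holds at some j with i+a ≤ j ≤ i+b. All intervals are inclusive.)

0

Evaluate at each i in [0,11]:
  i=0: ✓ (witness j=1)
  i=1: ✗ (none in [2,2])
  i=2: ✗ (none in [3,3])
  i=3: ✗ (none in [4,4])
  i=4: ✗ (none in [5,5])
  i=5: ✗ (none in [6,6])
  i=6: ✗ (none in [7,7])
  i=7: ✗ (none in [8,8])
  i=8: ✗ (none in [9,9])
  i=9: ✗ (none in [10,10])
  i=10: ✗ (none in [11,11])
  i=11: ✗ (none in [12,12])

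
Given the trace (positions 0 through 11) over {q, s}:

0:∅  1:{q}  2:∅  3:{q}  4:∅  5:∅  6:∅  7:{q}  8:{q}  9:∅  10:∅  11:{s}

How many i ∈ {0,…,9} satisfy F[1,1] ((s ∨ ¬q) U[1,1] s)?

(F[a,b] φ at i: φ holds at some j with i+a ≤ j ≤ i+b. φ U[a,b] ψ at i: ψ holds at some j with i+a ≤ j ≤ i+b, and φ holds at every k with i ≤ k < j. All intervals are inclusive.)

Evaluate at each i in [0,9]:
  i=0: ✗ (none in [1,1])
  i=1: ✗ (none in [2,2])
  i=2: ✗ (none in [3,3])
  i=3: ✗ (none in [4,4])
  i=4: ✗ (none in [5,5])
  i=5: ✗ (none in [6,6])
  i=6: ✗ (none in [7,7])
  i=7: ✗ (none in [8,8])
  i=8: ✗ (none in [9,9])
  i=9: ✓ (witness j=10)
Positions where it holds: {9} → 1.

1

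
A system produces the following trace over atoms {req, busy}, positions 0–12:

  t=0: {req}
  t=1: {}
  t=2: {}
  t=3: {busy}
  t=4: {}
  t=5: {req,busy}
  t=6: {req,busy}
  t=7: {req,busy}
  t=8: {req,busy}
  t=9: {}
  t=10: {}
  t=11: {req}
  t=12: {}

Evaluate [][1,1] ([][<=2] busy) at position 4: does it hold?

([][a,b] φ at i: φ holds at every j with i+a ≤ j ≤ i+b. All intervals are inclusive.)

Check [][<=2] busy at every j in [5,5]:
  j=5: holds on [5,7]
All positions satisfy it → formula holds.

Yes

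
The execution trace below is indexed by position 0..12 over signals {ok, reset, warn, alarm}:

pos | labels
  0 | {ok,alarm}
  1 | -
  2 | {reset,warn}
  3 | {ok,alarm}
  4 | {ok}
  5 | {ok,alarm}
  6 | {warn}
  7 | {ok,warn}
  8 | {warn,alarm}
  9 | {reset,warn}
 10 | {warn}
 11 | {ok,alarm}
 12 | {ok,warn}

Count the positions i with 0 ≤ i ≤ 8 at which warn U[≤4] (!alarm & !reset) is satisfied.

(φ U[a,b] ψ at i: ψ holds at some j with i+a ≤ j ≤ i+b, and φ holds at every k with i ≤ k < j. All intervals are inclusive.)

5

Evaluate at each i in [0,8]:
  i=0: ✗ (lhs fails at k=0 before rhs at j=1)
  i=1: ✓ (rhs at j=1)
  i=2: ✗ (lhs fails at k=3 before rhs at j=4)
  i=3: ✗ (lhs fails at k=3 before rhs at j=4)
  i=4: ✓ (rhs at j=4)
  i=5: ✗ (lhs fails at k=5 before rhs at j=6)
  i=6: ✓ (rhs at j=6)
  i=7: ✓ (rhs at j=7)
  i=8: ✓ (rhs at j=10; lhs holds on [8,9])
Positions where it holds: {1, 4, 6, 7, 8} → 5.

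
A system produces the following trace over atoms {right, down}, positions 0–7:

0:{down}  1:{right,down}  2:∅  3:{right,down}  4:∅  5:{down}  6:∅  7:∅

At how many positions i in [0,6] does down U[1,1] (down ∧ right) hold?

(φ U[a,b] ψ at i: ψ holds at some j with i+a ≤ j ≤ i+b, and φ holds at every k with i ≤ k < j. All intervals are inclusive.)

1

Evaluate at each i in [0,6]:
  i=0: ✓ (rhs at j=1; lhs holds on [0,0])
  i=1: ✗ (no rhs in [2,2])
  i=2: ✗ (lhs fails at k=2 before rhs at j=3)
  i=3: ✗ (no rhs in [4,4])
  i=4: ✗ (no rhs in [5,5])
  i=5: ✗ (no rhs in [6,6])
  i=6: ✗ (no rhs in [7,7])
Positions where it holds: {0} → 1.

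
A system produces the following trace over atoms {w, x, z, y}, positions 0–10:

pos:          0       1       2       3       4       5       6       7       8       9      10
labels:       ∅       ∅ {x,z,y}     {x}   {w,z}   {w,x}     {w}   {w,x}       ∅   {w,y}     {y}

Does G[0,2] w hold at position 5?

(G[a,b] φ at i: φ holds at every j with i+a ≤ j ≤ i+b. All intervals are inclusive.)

Check w at every j in [5,7]:
  j=5: true
  j=6: true
  j=7: true
All positions satisfy it → formula holds.

Yes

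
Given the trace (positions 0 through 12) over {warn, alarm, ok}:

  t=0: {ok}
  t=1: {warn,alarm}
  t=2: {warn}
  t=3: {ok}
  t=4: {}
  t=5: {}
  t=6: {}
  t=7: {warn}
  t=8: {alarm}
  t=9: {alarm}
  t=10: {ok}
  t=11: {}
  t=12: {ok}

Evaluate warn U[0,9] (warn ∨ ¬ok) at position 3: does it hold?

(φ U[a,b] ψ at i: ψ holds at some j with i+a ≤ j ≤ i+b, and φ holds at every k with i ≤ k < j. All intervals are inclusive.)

False

Need some j in [3,12] with (warn ∨ ¬ok), and warn at every k in [3,j-1].
  j=3: (warn ∨ ¬ok) false.
  j=4: (warn ∨ ¬ok) holds, but warn fails at k=3 → not this j.
  j=5: (warn ∨ ¬ok) holds, but warn fails at k=3 → not this j.
  j=6: (warn ∨ ¬ok) holds, but warn fails at k=3 → not this j.
  j=7: (warn ∨ ¬ok) holds, but warn fails at k=3 → not this j.
  j=8: (warn ∨ ¬ok) holds, but warn fails at k=3 → not this j.
  j=9: (warn ∨ ¬ok) holds, but warn fails at k=3 → not this j.
  j=10: (warn ∨ ¬ok) false.
  j=11: (warn ∨ ¬ok) holds, but warn fails at k=3 → not this j.
  j=12: (warn ∨ ¬ok) false.
No j in the window works → until fails.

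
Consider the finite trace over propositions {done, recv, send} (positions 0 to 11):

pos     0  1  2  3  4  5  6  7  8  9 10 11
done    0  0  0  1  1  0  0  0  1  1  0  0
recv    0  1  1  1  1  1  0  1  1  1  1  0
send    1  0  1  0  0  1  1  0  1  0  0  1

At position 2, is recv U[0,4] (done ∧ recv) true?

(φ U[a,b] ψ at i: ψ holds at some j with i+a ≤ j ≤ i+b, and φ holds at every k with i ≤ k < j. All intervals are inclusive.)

Holds

Need some j in [2,6] with (done ∧ recv), and recv at every k in [2,j-1].
  j=2: (done ∧ recv) false.
  j=3: (done ∧ recv) holds; recv holds at every k in [2,2] → satisfied.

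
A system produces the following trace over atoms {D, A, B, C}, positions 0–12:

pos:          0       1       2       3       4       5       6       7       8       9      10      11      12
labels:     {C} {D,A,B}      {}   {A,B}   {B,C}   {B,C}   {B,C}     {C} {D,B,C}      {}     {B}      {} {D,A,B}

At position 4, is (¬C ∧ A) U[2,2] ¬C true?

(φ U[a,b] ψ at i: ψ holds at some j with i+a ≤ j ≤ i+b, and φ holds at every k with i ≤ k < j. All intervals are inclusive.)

Need some j in [6,6] with ¬C, and (¬C ∧ A) at every k in [4,j-1].
  j=6: ¬C false.
No j in the window works → until fails.

No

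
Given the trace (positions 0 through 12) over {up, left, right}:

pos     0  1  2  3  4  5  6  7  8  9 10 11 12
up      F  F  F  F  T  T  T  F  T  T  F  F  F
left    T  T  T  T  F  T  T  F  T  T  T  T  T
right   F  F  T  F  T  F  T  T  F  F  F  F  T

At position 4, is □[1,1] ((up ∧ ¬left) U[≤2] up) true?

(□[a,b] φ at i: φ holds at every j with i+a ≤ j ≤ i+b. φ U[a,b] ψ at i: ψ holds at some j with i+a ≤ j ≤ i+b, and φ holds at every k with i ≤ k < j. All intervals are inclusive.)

Check ((up ∧ ¬left) U[≤2] up) at every j in [5,5]:
  j=5: holds
All positions satisfy it → formula holds.

Yes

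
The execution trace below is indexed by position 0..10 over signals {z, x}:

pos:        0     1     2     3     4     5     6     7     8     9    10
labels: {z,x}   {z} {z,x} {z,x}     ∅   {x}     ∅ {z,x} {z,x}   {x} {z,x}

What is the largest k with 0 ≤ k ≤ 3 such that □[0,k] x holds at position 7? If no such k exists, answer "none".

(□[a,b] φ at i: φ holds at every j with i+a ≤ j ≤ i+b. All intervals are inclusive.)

x must hold from j=7 onward; find where it first fails.
  j=7: holds
  j=8: holds
  j=9: holds
  j=10: holds
Holds through j=10; largest k = 3.

3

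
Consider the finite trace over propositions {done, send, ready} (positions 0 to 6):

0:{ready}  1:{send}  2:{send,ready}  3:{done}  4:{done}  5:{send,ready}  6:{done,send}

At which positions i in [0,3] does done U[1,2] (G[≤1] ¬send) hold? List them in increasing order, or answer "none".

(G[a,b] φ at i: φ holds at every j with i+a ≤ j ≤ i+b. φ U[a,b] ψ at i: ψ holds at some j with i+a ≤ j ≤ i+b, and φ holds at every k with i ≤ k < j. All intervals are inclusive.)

none

Evaluate at each i in [0,3]:
  i=0: ✗ (no rhs in [1,2])
  i=1: ✗ (lhs fails at k=1 before rhs at j=3)
  i=2: ✗ (lhs fails at k=2 before rhs at j=3)
  i=3: ✗ (no rhs in [4,5])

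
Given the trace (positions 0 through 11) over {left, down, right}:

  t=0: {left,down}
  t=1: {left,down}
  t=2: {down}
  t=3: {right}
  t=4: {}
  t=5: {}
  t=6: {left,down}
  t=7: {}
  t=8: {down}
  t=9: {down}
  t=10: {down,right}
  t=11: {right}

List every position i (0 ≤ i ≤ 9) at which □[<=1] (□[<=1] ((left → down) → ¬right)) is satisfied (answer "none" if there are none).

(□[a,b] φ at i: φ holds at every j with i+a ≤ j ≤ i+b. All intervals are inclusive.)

Evaluate at each i in [0,9]:
  i=0: ✓ (all of [0,1])
  i=1: ✗ (fails at j=2)
  i=2: ✗ (fails at j=2)
  i=3: ✗ (fails at j=3)
  i=4: ✓ (all of [4,5])
  i=5: ✓ (all of [5,6])
  i=6: ✓ (all of [6,7])
  i=7: ✓ (all of [7,8])
  i=8: ✗ (fails at j=9)
  i=9: ✗ (fails at j=9)

0, 4, 5, 6, 7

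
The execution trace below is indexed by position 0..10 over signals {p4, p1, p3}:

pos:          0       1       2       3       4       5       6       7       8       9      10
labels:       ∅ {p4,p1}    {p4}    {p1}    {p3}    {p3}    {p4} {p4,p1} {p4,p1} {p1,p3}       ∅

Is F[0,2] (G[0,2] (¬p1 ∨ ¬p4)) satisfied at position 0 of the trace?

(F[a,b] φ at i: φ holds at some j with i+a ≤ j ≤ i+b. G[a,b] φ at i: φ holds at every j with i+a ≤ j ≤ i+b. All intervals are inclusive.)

True

Check G[0,2] (¬p1 ∨ ¬p4) at each j in [0,2]:
  j=0: fails at 1
  j=1: fails at 1
  j=2: holds on [2,4]
Found at j=2 → formula holds.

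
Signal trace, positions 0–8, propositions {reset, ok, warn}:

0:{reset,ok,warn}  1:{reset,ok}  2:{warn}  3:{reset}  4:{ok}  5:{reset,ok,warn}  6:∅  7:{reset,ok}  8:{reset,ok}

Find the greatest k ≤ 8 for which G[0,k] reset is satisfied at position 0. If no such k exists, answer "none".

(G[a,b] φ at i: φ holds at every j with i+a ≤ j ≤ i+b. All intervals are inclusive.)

reset must hold from j=0 onward; find where it first fails.
  j=0: holds
  j=1: holds
  j=2: fails
Holds on [0,1], so largest k = 1.

1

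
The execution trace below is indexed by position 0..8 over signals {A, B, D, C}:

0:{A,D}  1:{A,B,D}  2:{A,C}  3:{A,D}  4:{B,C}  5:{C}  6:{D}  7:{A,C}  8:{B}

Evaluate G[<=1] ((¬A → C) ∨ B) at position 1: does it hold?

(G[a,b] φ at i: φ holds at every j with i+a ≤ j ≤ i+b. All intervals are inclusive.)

True

Check ((¬A → C) ∨ B) at every j in [1,2]:
  j=1: true
  j=2: true
All positions satisfy it → formula holds.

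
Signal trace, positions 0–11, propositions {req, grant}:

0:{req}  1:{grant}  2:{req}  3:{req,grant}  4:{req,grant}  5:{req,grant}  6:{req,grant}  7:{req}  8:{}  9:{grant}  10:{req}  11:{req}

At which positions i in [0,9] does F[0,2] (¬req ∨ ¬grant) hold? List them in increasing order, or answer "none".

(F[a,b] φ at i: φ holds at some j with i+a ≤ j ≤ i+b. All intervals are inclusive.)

Evaluate at each i in [0,9]:
  i=0: ✓ (witness j=0)
  i=1: ✓ (witness j=1)
  i=2: ✓ (witness j=2)
  i=3: ✗ (none in [3,5])
  i=4: ✗ (none in [4,6])
  i=5: ✓ (witness j=7)
  i=6: ✓ (witness j=7)
  i=7: ✓ (witness j=7)
  i=8: ✓ (witness j=8)
  i=9: ✓ (witness j=9)

0, 1, 2, 5, 6, 7, 8, 9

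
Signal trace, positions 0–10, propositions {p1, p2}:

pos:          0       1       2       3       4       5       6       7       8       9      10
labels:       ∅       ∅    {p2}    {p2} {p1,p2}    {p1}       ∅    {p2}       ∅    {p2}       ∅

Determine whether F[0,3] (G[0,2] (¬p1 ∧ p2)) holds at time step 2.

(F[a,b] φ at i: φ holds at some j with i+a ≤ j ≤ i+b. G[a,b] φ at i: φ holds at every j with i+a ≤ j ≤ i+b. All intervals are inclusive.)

Does not hold

Check G[0,2] (¬p1 ∧ p2) at each j in [2,5]:
  j=2: fails at 4
  j=3: fails at 4
  j=4: fails at 4
  j=5: fails at 5
No position in the window satisfies it → formula fails.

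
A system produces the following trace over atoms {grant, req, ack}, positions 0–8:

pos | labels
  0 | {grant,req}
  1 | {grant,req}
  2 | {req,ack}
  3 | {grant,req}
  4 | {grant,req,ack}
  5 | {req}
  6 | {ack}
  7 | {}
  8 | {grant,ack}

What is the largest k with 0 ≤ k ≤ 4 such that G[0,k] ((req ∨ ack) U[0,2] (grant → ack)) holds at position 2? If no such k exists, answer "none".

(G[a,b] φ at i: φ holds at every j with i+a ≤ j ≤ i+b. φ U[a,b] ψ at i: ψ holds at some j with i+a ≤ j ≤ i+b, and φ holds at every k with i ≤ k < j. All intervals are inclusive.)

4

((req ∨ ack) U[0,2] (grant → ack)) must hold from j=2 onward; find where it first fails.
  j=2: holds
  j=3: holds
  j=4: holds
  j=5: holds
  j=6: holds
Holds through j=6; largest k = 4.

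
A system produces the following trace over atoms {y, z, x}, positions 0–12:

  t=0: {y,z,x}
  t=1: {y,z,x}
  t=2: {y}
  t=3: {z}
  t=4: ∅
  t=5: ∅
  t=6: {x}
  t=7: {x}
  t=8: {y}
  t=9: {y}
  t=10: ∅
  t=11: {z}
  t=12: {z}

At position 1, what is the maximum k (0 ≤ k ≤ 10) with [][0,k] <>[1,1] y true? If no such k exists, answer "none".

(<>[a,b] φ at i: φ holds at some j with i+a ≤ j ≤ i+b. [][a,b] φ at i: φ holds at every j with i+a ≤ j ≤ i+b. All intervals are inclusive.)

0

<>[1,1] y must hold from j=1 onward; find where it first fails.
  j=1: holds
  j=2: fails
Holds on [1,1], so largest k = 0.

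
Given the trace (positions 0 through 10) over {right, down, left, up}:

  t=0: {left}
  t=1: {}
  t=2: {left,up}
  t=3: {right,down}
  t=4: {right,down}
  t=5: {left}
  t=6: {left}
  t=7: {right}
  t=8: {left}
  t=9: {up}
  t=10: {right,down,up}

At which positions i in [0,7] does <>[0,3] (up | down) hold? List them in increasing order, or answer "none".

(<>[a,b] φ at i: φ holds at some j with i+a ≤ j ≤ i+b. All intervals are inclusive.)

Evaluate at each i in [0,7]:
  i=0: ✓ (witness j=2)
  i=1: ✓ (witness j=2)
  i=2: ✓ (witness j=2)
  i=3: ✓ (witness j=3)
  i=4: ✓ (witness j=4)
  i=5: ✗ (none in [5,8])
  i=6: ✓ (witness j=9)
  i=7: ✓ (witness j=9)

0, 1, 2, 3, 4, 6, 7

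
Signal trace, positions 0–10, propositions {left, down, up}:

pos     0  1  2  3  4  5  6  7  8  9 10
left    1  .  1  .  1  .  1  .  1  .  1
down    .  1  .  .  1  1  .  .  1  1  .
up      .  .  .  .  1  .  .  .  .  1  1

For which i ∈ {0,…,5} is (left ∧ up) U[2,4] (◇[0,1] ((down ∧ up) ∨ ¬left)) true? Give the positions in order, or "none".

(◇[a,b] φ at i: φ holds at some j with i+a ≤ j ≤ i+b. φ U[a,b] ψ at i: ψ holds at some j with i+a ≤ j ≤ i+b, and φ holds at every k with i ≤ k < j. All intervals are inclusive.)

Evaluate at each i in [0,5]:
  i=0: ✗ (lhs fails at k=0 before rhs at j=2)
  i=1: ✗ (lhs fails at k=1 before rhs at j=3)
  i=2: ✗ (lhs fails at k=2 before rhs at j=4)
  i=3: ✗ (lhs fails at k=3 before rhs at j=5)
  i=4: ✗ (lhs fails at k=5 before rhs at j=6)
  i=5: ✗ (lhs fails at k=5 before rhs at j=7)

none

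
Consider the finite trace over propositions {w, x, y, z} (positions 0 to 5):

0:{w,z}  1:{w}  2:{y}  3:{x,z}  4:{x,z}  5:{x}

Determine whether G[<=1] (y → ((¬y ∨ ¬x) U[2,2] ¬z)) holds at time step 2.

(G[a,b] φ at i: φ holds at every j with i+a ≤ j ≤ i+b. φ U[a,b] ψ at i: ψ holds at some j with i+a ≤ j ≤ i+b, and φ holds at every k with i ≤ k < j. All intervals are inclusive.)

Check (y → ((¬y ∨ ¬x) U[2,2] ¬z)) at every j in [2,3]:
  j=2: antecedent true; consequent fails → ✗
  j=3: antecedent false → ✓
Fails at j=2 → formula fails.

Does not hold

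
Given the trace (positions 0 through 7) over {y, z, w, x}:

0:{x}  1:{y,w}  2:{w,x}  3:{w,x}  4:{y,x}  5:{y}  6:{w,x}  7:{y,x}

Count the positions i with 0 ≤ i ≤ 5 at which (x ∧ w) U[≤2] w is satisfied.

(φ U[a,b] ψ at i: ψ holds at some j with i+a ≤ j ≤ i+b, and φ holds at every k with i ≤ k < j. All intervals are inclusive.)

Evaluate at each i in [0,5]:
  i=0: ✗ (lhs fails at k=0 before rhs at j=1)
  i=1: ✓ (rhs at j=1)
  i=2: ✓ (rhs at j=2)
  i=3: ✓ (rhs at j=3)
  i=4: ✗ (lhs fails at k=4 before rhs at j=6)
  i=5: ✗ (lhs fails at k=5 before rhs at j=6)
Positions where it holds: {1, 2, 3} → 3.

3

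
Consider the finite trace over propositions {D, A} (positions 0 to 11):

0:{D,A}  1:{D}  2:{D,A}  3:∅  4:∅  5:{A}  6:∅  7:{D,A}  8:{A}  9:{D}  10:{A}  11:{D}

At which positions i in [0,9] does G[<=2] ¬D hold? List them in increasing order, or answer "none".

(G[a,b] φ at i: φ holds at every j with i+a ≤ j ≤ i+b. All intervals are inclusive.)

3, 4

Evaluate at each i in [0,9]:
  i=0: ✗ (fails at j=0)
  i=1: ✗ (fails at j=1)
  i=2: ✗ (fails at j=2)
  i=3: ✓ (all of [3,5])
  i=4: ✓ (all of [4,6])
  i=5: ✗ (fails at j=7)
  i=6: ✗ (fails at j=7)
  i=7: ✗ (fails at j=7)
  i=8: ✗ (fails at j=9)
  i=9: ✗ (fails at j=9)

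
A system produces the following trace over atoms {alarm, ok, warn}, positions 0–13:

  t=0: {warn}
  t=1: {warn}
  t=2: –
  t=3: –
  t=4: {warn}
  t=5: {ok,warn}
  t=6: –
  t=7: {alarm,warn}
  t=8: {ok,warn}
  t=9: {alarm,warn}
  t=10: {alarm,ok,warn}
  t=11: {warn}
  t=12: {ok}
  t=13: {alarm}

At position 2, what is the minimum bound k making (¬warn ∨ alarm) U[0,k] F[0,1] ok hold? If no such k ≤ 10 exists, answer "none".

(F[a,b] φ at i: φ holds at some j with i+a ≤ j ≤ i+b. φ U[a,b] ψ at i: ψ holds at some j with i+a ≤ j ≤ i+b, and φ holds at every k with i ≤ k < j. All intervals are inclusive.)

Need earliest j ≥ 2 with F[0,1] ok, and (¬warn ∨ alarm) at every k in [2,j-1].
  j=2: rhs fails.
  j=3: rhs fails.
  j=4: rhs holds; lhs holds on [2,3]. k = 2.

2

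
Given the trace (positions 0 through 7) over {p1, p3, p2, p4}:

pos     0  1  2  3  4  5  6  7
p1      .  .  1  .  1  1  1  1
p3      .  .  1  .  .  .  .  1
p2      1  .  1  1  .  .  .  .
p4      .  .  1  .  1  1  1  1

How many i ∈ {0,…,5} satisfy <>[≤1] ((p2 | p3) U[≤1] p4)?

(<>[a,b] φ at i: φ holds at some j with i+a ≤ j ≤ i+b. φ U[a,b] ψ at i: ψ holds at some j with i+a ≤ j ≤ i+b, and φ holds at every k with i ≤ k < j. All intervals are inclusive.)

5

Evaluate at each i in [0,5]:
  i=0: ✗ (none in [0,1])
  i=1: ✓ (witness j=2)
  i=2: ✓ (witness j=2)
  i=3: ✓ (witness j=3)
  i=4: ✓ (witness j=4)
  i=5: ✓ (witness j=5)
Positions where it holds: {1, 2, 3, 4, 5} → 5.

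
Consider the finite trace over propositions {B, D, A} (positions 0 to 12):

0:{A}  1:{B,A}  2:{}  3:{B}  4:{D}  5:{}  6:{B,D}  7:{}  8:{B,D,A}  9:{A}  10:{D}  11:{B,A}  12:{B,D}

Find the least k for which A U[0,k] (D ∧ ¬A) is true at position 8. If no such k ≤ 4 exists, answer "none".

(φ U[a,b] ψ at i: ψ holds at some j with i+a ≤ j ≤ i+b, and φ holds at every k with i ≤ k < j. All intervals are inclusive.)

Need earliest j ≥ 8 with (D ∧ ¬A), and A at every k in [8,j-1].
  j=8: rhs fails.
  j=9: rhs fails.
  j=10: rhs holds; lhs holds on [8,9]. k = 2.

2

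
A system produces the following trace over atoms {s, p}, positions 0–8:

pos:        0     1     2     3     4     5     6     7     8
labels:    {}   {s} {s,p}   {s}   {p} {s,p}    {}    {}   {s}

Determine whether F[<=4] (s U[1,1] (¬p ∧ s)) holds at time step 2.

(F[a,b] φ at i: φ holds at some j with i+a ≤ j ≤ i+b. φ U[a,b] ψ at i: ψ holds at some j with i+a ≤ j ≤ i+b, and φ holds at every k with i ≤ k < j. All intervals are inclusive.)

True

Check (s U[1,1] (¬p ∧ s)) at each j in [2,6]:
  j=2: holds
  j=3: fails
  j=4: fails
  j=5: fails
  j=6: fails
Found at j=2 → formula holds.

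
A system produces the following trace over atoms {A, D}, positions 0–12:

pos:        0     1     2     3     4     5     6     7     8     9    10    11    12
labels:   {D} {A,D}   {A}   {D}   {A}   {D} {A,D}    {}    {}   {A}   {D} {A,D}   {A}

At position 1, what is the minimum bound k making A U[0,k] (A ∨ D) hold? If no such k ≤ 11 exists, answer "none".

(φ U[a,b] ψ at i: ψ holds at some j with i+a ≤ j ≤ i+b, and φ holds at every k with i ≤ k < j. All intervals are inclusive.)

0

Need earliest j ≥ 1 with (A ∨ D), and A at every k in [1,j-1].
  j=1: rhs holds (empty prefix). k = 0.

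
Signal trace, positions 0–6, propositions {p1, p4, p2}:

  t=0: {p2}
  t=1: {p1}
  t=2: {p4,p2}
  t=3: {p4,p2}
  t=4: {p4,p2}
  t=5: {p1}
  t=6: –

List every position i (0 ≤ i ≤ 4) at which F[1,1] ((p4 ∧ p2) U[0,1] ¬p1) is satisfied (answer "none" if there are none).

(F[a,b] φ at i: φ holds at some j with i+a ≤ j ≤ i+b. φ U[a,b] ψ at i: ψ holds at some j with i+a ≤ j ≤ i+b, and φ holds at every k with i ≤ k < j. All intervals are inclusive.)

1, 2, 3

Evaluate at each i in [0,4]:
  i=0: ✗ (none in [1,1])
  i=1: ✓ (witness j=2)
  i=2: ✓ (witness j=3)
  i=3: ✓ (witness j=4)
  i=4: ✗ (none in [5,5])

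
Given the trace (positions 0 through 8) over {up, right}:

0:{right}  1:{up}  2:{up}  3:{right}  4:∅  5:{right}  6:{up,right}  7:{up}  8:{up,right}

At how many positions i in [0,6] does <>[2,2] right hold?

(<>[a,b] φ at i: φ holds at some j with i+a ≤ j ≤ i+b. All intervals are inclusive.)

4

Evaluate at each i in [0,6]:
  i=0: ✗ (none in [2,2])
  i=1: ✓ (witness j=3)
  i=2: ✗ (none in [4,4])
  i=3: ✓ (witness j=5)
  i=4: ✓ (witness j=6)
  i=5: ✗ (none in [7,7])
  i=6: ✓ (witness j=8)
Positions where it holds: {1, 3, 4, 6} → 4.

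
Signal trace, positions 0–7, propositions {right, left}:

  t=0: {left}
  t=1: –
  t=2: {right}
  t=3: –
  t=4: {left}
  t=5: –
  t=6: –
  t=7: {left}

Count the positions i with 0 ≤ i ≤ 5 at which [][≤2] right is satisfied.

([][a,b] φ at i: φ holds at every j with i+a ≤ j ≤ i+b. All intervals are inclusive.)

0

Evaluate at each i in [0,5]:
  i=0: ✗ (fails at j=0)
  i=1: ✗ (fails at j=1)
  i=2: ✗ (fails at j=3)
  i=3: ✗ (fails at j=3)
  i=4: ✗ (fails at j=4)
  i=5: ✗ (fails at j=5)
Positions where it holds: {} → 0.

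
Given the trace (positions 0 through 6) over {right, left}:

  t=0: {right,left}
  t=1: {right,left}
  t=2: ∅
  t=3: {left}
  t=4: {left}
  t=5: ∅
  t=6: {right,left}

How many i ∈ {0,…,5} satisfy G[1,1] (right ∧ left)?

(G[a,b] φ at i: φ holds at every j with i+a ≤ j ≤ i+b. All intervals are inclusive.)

Evaluate at each i in [0,5]:
  i=0: ✓ (all of [1,1])
  i=1: ✗ (fails at j=2)
  i=2: ✗ (fails at j=3)
  i=3: ✗ (fails at j=4)
  i=4: ✗ (fails at j=5)
  i=5: ✓ (all of [6,6])
Positions where it holds: {0, 5} → 2.

2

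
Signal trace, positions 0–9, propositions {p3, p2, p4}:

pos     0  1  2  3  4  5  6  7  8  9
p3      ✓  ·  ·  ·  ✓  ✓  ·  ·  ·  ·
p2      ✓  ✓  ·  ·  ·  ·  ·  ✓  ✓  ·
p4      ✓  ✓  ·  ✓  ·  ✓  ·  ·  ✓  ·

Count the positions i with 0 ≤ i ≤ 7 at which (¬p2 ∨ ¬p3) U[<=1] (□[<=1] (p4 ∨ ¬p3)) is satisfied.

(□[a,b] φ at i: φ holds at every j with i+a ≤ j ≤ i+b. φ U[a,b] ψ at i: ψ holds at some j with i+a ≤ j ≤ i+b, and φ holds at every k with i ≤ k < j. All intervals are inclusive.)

Evaluate at each i in [0,7]:
  i=0: ✓ (rhs at j=0)
  i=1: ✓ (rhs at j=1)
  i=2: ✓ (rhs at j=2)
  i=3: ✗ (no rhs in [3,4])
  i=4: ✓ (rhs at j=5; lhs holds on [4,4])
  i=5: ✓ (rhs at j=5)
  i=6: ✓ (rhs at j=6)
  i=7: ✓ (rhs at j=7)
Positions where it holds: {0, 1, 2, 4, 5, 6, 7} → 7.

7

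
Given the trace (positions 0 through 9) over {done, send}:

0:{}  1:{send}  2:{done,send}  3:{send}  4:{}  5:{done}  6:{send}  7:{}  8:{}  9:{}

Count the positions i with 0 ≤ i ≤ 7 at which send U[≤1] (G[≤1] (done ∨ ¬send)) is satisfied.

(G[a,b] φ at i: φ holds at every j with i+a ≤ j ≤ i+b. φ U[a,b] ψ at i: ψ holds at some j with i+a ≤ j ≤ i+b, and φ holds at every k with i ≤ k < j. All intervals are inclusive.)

4

Evaluate at each i in [0,7]:
  i=0: ✗ (no rhs in [0,1])
  i=1: ✗ (no rhs in [1,2])
  i=2: ✗ (no rhs in [2,3])
  i=3: ✓ (rhs at j=4; lhs holds on [3,3])
  i=4: ✓ (rhs at j=4)
  i=5: ✗ (no rhs in [5,6])
  i=6: ✓ (rhs at j=7; lhs holds on [6,6])
  i=7: ✓ (rhs at j=7)
Positions where it holds: {3, 4, 6, 7} → 4.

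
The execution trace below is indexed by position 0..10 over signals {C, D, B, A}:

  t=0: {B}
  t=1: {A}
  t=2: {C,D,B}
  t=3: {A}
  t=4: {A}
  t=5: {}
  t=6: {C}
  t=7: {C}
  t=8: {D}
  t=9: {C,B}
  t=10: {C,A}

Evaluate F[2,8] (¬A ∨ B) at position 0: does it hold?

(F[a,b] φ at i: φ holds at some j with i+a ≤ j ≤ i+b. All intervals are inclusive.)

Holds

Check (¬A ∨ B) at each j in [2,8]:
  j=2: true
  j=3: false
  j=4: false
  j=5: true
  j=6: true
  j=7: true
  j=8: true
Found at j=2 → formula holds.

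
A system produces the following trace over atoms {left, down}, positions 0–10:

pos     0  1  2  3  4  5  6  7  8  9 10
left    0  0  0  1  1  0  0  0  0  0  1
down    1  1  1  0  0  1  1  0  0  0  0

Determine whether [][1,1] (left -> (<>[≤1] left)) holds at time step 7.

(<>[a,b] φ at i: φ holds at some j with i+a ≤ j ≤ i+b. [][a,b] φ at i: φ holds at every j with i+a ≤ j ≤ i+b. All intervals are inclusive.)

Check (left -> (<>[≤1] left)) at every j in [8,8]:
  j=8: antecedent false → ✓
All positions satisfy it → formula holds.

Holds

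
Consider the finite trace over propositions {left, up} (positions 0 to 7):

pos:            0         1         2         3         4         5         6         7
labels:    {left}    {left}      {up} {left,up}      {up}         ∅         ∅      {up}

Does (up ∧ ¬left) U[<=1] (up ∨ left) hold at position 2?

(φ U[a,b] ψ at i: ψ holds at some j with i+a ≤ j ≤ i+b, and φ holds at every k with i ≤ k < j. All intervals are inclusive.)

Need some j in [2,3] with (up ∨ left), and (up ∧ ¬left) at every k in [2,j-1].
  j=2: (up ∨ left) holds; no prefix to check → satisfied.

True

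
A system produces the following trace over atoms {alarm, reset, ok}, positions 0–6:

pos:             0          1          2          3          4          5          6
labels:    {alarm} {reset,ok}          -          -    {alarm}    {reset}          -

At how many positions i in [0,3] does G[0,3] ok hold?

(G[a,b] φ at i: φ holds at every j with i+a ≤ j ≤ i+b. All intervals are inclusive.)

0

Evaluate at each i in [0,3]:
  i=0: ✗ (fails at j=0)
  i=1: ✗ (fails at j=2)
  i=2: ✗ (fails at j=2)
  i=3: ✗ (fails at j=3)
Positions where it holds: {} → 0.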